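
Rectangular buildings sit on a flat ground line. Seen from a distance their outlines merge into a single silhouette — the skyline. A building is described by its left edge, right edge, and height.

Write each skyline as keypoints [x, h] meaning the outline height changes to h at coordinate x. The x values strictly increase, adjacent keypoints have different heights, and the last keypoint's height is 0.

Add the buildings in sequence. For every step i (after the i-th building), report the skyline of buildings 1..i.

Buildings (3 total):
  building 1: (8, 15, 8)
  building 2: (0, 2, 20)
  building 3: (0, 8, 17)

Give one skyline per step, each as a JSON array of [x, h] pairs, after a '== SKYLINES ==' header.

== SKYLINES ==
[[8,8],[15,0]]
[[0,20],[2,0],[8,8],[15,0]]
[[0,20],[2,17],[8,8],[15,0]]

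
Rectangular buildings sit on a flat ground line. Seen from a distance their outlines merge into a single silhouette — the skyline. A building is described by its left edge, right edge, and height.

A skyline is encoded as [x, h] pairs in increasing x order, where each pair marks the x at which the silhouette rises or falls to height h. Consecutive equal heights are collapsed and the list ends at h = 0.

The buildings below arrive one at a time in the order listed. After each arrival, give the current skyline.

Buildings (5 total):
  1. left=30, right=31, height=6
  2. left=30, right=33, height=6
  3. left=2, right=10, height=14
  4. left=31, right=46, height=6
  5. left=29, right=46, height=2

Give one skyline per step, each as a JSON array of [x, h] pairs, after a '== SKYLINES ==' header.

== SKYLINES ==
[[30,6],[31,0]]
[[30,6],[33,0]]
[[2,14],[10,0],[30,6],[33,0]]
[[2,14],[10,0],[30,6],[46,0]]
[[2,14],[10,0],[29,2],[30,6],[46,0]]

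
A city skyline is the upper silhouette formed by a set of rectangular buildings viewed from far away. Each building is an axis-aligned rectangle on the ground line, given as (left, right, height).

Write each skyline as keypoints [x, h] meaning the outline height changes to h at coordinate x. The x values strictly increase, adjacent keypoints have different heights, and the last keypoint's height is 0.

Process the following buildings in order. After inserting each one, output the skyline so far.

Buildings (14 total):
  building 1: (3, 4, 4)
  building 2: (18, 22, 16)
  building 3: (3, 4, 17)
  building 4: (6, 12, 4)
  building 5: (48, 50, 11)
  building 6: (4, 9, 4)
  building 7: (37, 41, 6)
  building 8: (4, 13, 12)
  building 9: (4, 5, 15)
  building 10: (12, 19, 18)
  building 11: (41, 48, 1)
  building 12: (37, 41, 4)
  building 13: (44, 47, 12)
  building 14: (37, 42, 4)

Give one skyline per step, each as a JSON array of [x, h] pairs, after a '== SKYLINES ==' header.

== SKYLINES ==
[[3,4],[4,0]]
[[3,4],[4,0],[18,16],[22,0]]
[[3,17],[4,0],[18,16],[22,0]]
[[3,17],[4,0],[6,4],[12,0],[18,16],[22,0]]
[[3,17],[4,0],[6,4],[12,0],[18,16],[22,0],[48,11],[50,0]]
[[3,17],[4,4],[12,0],[18,16],[22,0],[48,11],[50,0]]
[[3,17],[4,4],[12,0],[18,16],[22,0],[37,6],[41,0],[48,11],[50,0]]
[[3,17],[4,12],[13,0],[18,16],[22,0],[37,6],[41,0],[48,11],[50,0]]
[[3,17],[4,15],[5,12],[13,0],[18,16],[22,0],[37,6],[41,0],[48,11],[50,0]]
[[3,17],[4,15],[5,12],[12,18],[19,16],[22,0],[37,6],[41,0],[48,11],[50,0]]
[[3,17],[4,15],[5,12],[12,18],[19,16],[22,0],[37,6],[41,1],[48,11],[50,0]]
[[3,17],[4,15],[5,12],[12,18],[19,16],[22,0],[37,6],[41,1],[48,11],[50,0]]
[[3,17],[4,15],[5,12],[12,18],[19,16],[22,0],[37,6],[41,1],[44,12],[47,1],[48,11],[50,0]]
[[3,17],[4,15],[5,12],[12,18],[19,16],[22,0],[37,6],[41,4],[42,1],[44,12],[47,1],[48,11],[50,0]]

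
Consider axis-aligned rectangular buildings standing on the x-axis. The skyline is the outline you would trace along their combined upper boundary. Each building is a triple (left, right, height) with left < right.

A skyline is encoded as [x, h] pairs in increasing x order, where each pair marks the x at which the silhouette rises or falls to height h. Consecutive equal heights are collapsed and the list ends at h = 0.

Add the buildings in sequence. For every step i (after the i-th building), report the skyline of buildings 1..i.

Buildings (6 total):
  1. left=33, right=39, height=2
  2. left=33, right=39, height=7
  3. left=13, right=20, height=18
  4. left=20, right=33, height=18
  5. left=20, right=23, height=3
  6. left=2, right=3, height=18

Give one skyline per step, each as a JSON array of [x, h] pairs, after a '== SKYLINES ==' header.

== SKYLINES ==
[[33,2],[39,0]]
[[33,7],[39,0]]
[[13,18],[20,0],[33,7],[39,0]]
[[13,18],[33,7],[39,0]]
[[13,18],[33,7],[39,0]]
[[2,18],[3,0],[13,18],[33,7],[39,0]]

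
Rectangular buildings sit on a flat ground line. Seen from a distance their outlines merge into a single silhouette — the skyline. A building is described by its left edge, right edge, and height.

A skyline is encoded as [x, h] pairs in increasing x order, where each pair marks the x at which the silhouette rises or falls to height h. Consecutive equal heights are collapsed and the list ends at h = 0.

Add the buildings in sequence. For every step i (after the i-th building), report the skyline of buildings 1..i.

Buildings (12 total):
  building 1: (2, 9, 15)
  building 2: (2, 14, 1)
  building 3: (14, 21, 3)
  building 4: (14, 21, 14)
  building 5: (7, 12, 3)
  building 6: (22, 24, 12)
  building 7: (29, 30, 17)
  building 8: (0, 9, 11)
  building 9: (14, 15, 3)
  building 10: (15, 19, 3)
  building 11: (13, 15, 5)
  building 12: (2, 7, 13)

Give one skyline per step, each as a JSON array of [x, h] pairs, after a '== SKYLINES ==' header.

== SKYLINES ==
[[2,15],[9,0]]
[[2,15],[9,1],[14,0]]
[[2,15],[9,1],[14,3],[21,0]]
[[2,15],[9,1],[14,14],[21,0]]
[[2,15],[9,3],[12,1],[14,14],[21,0]]
[[2,15],[9,3],[12,1],[14,14],[21,0],[22,12],[24,0]]
[[2,15],[9,3],[12,1],[14,14],[21,0],[22,12],[24,0],[29,17],[30,0]]
[[0,11],[2,15],[9,3],[12,1],[14,14],[21,0],[22,12],[24,0],[29,17],[30,0]]
[[0,11],[2,15],[9,3],[12,1],[14,14],[21,0],[22,12],[24,0],[29,17],[30,0]]
[[0,11],[2,15],[9,3],[12,1],[14,14],[21,0],[22,12],[24,0],[29,17],[30,0]]
[[0,11],[2,15],[9,3],[12,1],[13,5],[14,14],[21,0],[22,12],[24,0],[29,17],[30,0]]
[[0,11],[2,15],[9,3],[12,1],[13,5],[14,14],[21,0],[22,12],[24,0],[29,17],[30,0]]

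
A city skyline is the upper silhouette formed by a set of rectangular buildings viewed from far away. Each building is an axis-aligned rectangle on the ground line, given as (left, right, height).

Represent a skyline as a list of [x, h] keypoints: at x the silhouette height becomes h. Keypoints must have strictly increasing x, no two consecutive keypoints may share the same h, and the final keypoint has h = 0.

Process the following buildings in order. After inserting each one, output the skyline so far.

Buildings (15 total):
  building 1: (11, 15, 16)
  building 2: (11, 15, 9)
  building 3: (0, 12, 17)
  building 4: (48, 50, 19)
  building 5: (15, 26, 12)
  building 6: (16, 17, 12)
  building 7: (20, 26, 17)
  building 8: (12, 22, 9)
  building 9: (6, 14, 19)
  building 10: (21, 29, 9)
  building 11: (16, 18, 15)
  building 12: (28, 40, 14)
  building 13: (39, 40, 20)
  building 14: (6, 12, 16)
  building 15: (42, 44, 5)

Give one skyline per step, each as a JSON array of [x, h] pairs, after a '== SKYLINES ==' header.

== SKYLINES ==
[[11,16],[15,0]]
[[11,16],[15,0]]
[[0,17],[12,16],[15,0]]
[[0,17],[12,16],[15,0],[48,19],[50,0]]
[[0,17],[12,16],[15,12],[26,0],[48,19],[50,0]]
[[0,17],[12,16],[15,12],[26,0],[48,19],[50,0]]
[[0,17],[12,16],[15,12],[20,17],[26,0],[48,19],[50,0]]
[[0,17],[12,16],[15,12],[20,17],[26,0],[48,19],[50,0]]
[[0,17],[6,19],[14,16],[15,12],[20,17],[26,0],[48,19],[50,0]]
[[0,17],[6,19],[14,16],[15,12],[20,17],[26,9],[29,0],[48,19],[50,0]]
[[0,17],[6,19],[14,16],[15,12],[16,15],[18,12],[20,17],[26,9],[29,0],[48,19],[50,0]]
[[0,17],[6,19],[14,16],[15,12],[16,15],[18,12],[20,17],[26,9],[28,14],[40,0],[48,19],[50,0]]
[[0,17],[6,19],[14,16],[15,12],[16,15],[18,12],[20,17],[26,9],[28,14],[39,20],[40,0],[48,19],[50,0]]
[[0,17],[6,19],[14,16],[15,12],[16,15],[18,12],[20,17],[26,9],[28,14],[39,20],[40,0],[48,19],[50,0]]
[[0,17],[6,19],[14,16],[15,12],[16,15],[18,12],[20,17],[26,9],[28,14],[39,20],[40,0],[42,5],[44,0],[48,19],[50,0]]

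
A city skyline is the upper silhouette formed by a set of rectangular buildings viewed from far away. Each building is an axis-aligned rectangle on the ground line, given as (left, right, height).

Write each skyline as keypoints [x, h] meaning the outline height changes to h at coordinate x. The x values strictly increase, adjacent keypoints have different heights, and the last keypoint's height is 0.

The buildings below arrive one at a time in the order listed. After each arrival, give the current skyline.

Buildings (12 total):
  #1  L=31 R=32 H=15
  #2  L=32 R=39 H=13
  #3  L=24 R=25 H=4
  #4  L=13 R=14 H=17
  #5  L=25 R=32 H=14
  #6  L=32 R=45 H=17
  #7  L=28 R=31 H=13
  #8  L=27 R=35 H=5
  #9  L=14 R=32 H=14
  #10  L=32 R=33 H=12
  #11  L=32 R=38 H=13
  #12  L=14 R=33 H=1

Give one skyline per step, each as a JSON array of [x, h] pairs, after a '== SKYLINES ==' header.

== SKYLINES ==
[[31,15],[32,0]]
[[31,15],[32,13],[39,0]]
[[24,4],[25,0],[31,15],[32,13],[39,0]]
[[13,17],[14,0],[24,4],[25,0],[31,15],[32,13],[39,0]]
[[13,17],[14,0],[24,4],[25,14],[31,15],[32,13],[39,0]]
[[13,17],[14,0],[24,4],[25,14],[31,15],[32,17],[45,0]]
[[13,17],[14,0],[24,4],[25,14],[31,15],[32,17],[45,0]]
[[13,17],[14,0],[24,4],[25,14],[31,15],[32,17],[45,0]]
[[13,17],[14,14],[31,15],[32,17],[45,0]]
[[13,17],[14,14],[31,15],[32,17],[45,0]]
[[13,17],[14,14],[31,15],[32,17],[45,0]]
[[13,17],[14,14],[31,15],[32,17],[45,0]]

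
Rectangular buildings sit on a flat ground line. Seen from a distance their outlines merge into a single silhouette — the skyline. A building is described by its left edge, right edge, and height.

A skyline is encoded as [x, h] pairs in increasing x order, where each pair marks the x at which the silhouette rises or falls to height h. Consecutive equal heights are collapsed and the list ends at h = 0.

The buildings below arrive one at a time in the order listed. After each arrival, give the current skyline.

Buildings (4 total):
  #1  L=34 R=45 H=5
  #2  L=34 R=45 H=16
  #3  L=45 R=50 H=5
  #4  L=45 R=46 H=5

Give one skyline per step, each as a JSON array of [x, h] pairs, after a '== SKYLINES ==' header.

== SKYLINES ==
[[34,5],[45,0]]
[[34,16],[45,0]]
[[34,16],[45,5],[50,0]]
[[34,16],[45,5],[50,0]]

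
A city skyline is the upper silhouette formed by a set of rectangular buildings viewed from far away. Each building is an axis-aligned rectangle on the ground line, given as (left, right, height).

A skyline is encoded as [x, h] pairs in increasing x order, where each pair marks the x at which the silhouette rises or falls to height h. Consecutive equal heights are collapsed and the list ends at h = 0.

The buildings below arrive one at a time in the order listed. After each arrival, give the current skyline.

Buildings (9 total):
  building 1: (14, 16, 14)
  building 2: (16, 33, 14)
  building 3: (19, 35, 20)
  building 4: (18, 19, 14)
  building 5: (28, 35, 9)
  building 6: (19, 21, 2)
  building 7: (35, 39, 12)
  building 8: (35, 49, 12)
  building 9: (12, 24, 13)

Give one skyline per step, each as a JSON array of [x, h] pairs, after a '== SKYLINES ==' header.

== SKYLINES ==
[[14,14],[16,0]]
[[14,14],[33,0]]
[[14,14],[19,20],[35,0]]
[[14,14],[19,20],[35,0]]
[[14,14],[19,20],[35,0]]
[[14,14],[19,20],[35,0]]
[[14,14],[19,20],[35,12],[39,0]]
[[14,14],[19,20],[35,12],[49,0]]
[[12,13],[14,14],[19,20],[35,12],[49,0]]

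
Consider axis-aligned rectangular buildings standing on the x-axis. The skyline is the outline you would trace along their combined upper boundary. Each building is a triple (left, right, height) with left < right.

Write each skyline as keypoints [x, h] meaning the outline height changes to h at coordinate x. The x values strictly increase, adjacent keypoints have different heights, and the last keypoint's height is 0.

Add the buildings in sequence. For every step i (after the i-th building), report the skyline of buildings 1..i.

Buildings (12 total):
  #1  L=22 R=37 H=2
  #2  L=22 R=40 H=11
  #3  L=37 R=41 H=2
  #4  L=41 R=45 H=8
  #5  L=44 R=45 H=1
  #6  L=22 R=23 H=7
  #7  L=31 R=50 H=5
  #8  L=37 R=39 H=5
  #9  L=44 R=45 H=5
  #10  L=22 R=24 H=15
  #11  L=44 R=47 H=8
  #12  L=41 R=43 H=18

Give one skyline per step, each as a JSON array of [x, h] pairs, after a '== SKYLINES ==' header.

== SKYLINES ==
[[22,2],[37,0]]
[[22,11],[40,0]]
[[22,11],[40,2],[41,0]]
[[22,11],[40,2],[41,8],[45,0]]
[[22,11],[40,2],[41,8],[45,0]]
[[22,11],[40,2],[41,8],[45,0]]
[[22,11],[40,5],[41,8],[45,5],[50,0]]
[[22,11],[40,5],[41,8],[45,5],[50,0]]
[[22,11],[40,5],[41,8],[45,5],[50,0]]
[[22,15],[24,11],[40,5],[41,8],[45,5],[50,0]]
[[22,15],[24,11],[40,5],[41,8],[47,5],[50,0]]
[[22,15],[24,11],[40,5],[41,18],[43,8],[47,5],[50,0]]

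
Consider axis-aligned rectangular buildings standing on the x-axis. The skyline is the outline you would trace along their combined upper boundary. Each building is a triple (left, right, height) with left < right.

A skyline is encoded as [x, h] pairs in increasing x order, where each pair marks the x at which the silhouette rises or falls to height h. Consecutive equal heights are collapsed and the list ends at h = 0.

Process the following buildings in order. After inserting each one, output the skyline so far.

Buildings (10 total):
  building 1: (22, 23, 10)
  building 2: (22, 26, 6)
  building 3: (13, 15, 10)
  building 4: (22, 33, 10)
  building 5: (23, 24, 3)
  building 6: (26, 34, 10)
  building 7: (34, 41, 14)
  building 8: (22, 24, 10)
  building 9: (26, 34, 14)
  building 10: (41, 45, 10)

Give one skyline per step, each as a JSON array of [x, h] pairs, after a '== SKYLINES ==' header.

== SKYLINES ==
[[22,10],[23,0]]
[[22,10],[23,6],[26,0]]
[[13,10],[15,0],[22,10],[23,6],[26,0]]
[[13,10],[15,0],[22,10],[33,0]]
[[13,10],[15,0],[22,10],[33,0]]
[[13,10],[15,0],[22,10],[34,0]]
[[13,10],[15,0],[22,10],[34,14],[41,0]]
[[13,10],[15,0],[22,10],[34,14],[41,0]]
[[13,10],[15,0],[22,10],[26,14],[41,0]]
[[13,10],[15,0],[22,10],[26,14],[41,10],[45,0]]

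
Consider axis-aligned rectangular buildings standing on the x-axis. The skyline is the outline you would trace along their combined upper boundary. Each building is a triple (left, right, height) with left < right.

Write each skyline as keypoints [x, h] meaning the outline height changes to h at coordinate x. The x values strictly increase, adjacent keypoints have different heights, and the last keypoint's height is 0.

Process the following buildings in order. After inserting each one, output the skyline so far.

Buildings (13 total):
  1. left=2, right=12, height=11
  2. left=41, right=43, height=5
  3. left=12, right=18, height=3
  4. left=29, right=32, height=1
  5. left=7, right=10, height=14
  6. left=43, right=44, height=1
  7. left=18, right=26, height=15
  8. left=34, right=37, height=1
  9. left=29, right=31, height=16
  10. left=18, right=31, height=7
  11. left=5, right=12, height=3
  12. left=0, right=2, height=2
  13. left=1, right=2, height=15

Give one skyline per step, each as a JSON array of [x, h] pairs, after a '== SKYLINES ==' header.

== SKYLINES ==
[[2,11],[12,0]]
[[2,11],[12,0],[41,5],[43,0]]
[[2,11],[12,3],[18,0],[41,5],[43,0]]
[[2,11],[12,3],[18,0],[29,1],[32,0],[41,5],[43,0]]
[[2,11],[7,14],[10,11],[12,3],[18,0],[29,1],[32,0],[41,5],[43,0]]
[[2,11],[7,14],[10,11],[12,3],[18,0],[29,1],[32,0],[41,5],[43,1],[44,0]]
[[2,11],[7,14],[10,11],[12,3],[18,15],[26,0],[29,1],[32,0],[41,5],[43,1],[44,0]]
[[2,11],[7,14],[10,11],[12,3],[18,15],[26,0],[29,1],[32,0],[34,1],[37,0],[41,5],[43,1],[44,0]]
[[2,11],[7,14],[10,11],[12,3],[18,15],[26,0],[29,16],[31,1],[32,0],[34,1],[37,0],[41,5],[43,1],[44,0]]
[[2,11],[7,14],[10,11],[12,3],[18,15],[26,7],[29,16],[31,1],[32,0],[34,1],[37,0],[41,5],[43,1],[44,0]]
[[2,11],[7,14],[10,11],[12,3],[18,15],[26,7],[29,16],[31,1],[32,0],[34,1],[37,0],[41,5],[43,1],[44,0]]
[[0,2],[2,11],[7,14],[10,11],[12,3],[18,15],[26,7],[29,16],[31,1],[32,0],[34,1],[37,0],[41,5],[43,1],[44,0]]
[[0,2],[1,15],[2,11],[7,14],[10,11],[12,3],[18,15],[26,7],[29,16],[31,1],[32,0],[34,1],[37,0],[41,5],[43,1],[44,0]]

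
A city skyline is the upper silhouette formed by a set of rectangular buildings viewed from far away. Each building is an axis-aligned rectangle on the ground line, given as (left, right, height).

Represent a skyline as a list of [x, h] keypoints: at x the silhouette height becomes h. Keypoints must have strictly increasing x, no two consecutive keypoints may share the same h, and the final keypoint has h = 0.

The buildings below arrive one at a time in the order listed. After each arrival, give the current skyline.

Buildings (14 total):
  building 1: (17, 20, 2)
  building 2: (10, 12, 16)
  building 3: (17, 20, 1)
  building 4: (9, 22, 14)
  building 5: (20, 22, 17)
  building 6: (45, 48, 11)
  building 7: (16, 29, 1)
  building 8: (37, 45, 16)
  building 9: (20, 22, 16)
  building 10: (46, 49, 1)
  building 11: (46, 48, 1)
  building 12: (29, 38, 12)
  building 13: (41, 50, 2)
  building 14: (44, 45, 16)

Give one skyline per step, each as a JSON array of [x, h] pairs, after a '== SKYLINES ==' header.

== SKYLINES ==
[[17,2],[20,0]]
[[10,16],[12,0],[17,2],[20,0]]
[[10,16],[12,0],[17,2],[20,0]]
[[9,14],[10,16],[12,14],[22,0]]
[[9,14],[10,16],[12,14],[20,17],[22,0]]
[[9,14],[10,16],[12,14],[20,17],[22,0],[45,11],[48,0]]
[[9,14],[10,16],[12,14],[20,17],[22,1],[29,0],[45,11],[48,0]]
[[9,14],[10,16],[12,14],[20,17],[22,1],[29,0],[37,16],[45,11],[48,0]]
[[9,14],[10,16],[12,14],[20,17],[22,1],[29,0],[37,16],[45,11],[48,0]]
[[9,14],[10,16],[12,14],[20,17],[22,1],[29,0],[37,16],[45,11],[48,1],[49,0]]
[[9,14],[10,16],[12,14],[20,17],[22,1],[29,0],[37,16],[45,11],[48,1],[49,0]]
[[9,14],[10,16],[12,14],[20,17],[22,1],[29,12],[37,16],[45,11],[48,1],[49,0]]
[[9,14],[10,16],[12,14],[20,17],[22,1],[29,12],[37,16],[45,11],[48,2],[50,0]]
[[9,14],[10,16],[12,14],[20,17],[22,1],[29,12],[37,16],[45,11],[48,2],[50,0]]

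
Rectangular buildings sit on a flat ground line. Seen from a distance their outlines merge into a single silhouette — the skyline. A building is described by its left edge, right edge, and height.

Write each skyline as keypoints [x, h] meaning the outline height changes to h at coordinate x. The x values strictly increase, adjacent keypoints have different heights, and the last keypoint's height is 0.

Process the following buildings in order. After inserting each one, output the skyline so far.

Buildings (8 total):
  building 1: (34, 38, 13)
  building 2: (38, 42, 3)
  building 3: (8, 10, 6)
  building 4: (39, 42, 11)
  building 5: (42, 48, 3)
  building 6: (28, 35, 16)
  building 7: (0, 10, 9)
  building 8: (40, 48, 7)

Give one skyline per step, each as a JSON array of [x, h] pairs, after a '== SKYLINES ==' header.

== SKYLINES ==
[[34,13],[38,0]]
[[34,13],[38,3],[42,0]]
[[8,6],[10,0],[34,13],[38,3],[42,0]]
[[8,6],[10,0],[34,13],[38,3],[39,11],[42,0]]
[[8,6],[10,0],[34,13],[38,3],[39,11],[42,3],[48,0]]
[[8,6],[10,0],[28,16],[35,13],[38,3],[39,11],[42,3],[48,0]]
[[0,9],[10,0],[28,16],[35,13],[38,3],[39,11],[42,3],[48,0]]
[[0,9],[10,0],[28,16],[35,13],[38,3],[39,11],[42,7],[48,0]]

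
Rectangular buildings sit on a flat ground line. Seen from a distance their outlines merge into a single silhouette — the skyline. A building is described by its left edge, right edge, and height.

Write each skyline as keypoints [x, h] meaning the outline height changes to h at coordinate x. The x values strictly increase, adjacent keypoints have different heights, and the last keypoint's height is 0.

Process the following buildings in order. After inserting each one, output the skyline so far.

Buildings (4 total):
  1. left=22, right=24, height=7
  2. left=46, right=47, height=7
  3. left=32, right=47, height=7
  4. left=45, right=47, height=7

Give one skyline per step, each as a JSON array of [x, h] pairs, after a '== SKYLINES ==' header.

== SKYLINES ==
[[22,7],[24,0]]
[[22,7],[24,0],[46,7],[47,0]]
[[22,7],[24,0],[32,7],[47,0]]
[[22,7],[24,0],[32,7],[47,0]]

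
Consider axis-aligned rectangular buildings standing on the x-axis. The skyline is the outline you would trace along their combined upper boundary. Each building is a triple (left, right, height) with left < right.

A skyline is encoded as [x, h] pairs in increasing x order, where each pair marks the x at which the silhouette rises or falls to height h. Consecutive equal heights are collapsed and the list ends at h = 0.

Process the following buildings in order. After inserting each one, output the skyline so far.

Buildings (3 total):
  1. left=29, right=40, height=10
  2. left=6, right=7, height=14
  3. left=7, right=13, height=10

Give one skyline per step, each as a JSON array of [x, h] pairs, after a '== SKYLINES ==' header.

== SKYLINES ==
[[29,10],[40,0]]
[[6,14],[7,0],[29,10],[40,0]]
[[6,14],[7,10],[13,0],[29,10],[40,0]]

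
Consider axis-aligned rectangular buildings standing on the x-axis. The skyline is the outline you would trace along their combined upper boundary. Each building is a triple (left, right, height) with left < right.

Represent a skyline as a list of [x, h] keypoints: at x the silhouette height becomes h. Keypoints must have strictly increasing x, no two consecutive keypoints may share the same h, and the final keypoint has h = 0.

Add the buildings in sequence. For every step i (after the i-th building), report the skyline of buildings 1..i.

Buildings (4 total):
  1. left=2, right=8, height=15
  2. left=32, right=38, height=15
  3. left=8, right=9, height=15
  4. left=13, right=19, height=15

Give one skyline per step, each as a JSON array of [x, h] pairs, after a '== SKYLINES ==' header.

== SKYLINES ==
[[2,15],[8,0]]
[[2,15],[8,0],[32,15],[38,0]]
[[2,15],[9,0],[32,15],[38,0]]
[[2,15],[9,0],[13,15],[19,0],[32,15],[38,0]]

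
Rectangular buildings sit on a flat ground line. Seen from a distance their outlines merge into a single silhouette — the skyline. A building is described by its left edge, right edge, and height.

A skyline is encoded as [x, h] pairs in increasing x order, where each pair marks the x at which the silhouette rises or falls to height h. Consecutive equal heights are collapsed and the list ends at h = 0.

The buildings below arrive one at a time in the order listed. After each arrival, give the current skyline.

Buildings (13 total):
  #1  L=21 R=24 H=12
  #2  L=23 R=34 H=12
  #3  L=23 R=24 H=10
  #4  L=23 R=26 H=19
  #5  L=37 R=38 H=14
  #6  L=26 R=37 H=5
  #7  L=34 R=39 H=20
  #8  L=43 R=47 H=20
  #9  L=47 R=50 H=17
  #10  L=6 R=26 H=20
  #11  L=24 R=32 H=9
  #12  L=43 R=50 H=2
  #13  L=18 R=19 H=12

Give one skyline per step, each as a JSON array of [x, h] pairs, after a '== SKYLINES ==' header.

== SKYLINES ==
[[21,12],[24,0]]
[[21,12],[34,0]]
[[21,12],[34,0]]
[[21,12],[23,19],[26,12],[34,0]]
[[21,12],[23,19],[26,12],[34,0],[37,14],[38,0]]
[[21,12],[23,19],[26,12],[34,5],[37,14],[38,0]]
[[21,12],[23,19],[26,12],[34,20],[39,0]]
[[21,12],[23,19],[26,12],[34,20],[39,0],[43,20],[47,0]]
[[21,12],[23,19],[26,12],[34,20],[39,0],[43,20],[47,17],[50,0]]
[[6,20],[26,12],[34,20],[39,0],[43,20],[47,17],[50,0]]
[[6,20],[26,12],[34,20],[39,0],[43,20],[47,17],[50,0]]
[[6,20],[26,12],[34,20],[39,0],[43,20],[47,17],[50,0]]
[[6,20],[26,12],[34,20],[39,0],[43,20],[47,17],[50,0]]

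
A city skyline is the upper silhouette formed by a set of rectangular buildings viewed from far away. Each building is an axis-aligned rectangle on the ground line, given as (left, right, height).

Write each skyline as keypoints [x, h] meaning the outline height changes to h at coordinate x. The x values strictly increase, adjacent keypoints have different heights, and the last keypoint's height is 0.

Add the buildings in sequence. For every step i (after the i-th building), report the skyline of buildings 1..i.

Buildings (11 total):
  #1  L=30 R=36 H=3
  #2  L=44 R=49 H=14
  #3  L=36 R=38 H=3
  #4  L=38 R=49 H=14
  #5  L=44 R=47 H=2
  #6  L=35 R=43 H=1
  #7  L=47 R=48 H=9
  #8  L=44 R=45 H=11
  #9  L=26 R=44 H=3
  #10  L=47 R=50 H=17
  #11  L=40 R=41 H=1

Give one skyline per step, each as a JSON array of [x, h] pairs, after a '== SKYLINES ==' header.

== SKYLINES ==
[[30,3],[36,0]]
[[30,3],[36,0],[44,14],[49,0]]
[[30,3],[38,0],[44,14],[49,0]]
[[30,3],[38,14],[49,0]]
[[30,3],[38,14],[49,0]]
[[30,3],[38,14],[49,0]]
[[30,3],[38,14],[49,0]]
[[30,3],[38,14],[49,0]]
[[26,3],[38,14],[49,0]]
[[26,3],[38,14],[47,17],[50,0]]
[[26,3],[38,14],[47,17],[50,0]]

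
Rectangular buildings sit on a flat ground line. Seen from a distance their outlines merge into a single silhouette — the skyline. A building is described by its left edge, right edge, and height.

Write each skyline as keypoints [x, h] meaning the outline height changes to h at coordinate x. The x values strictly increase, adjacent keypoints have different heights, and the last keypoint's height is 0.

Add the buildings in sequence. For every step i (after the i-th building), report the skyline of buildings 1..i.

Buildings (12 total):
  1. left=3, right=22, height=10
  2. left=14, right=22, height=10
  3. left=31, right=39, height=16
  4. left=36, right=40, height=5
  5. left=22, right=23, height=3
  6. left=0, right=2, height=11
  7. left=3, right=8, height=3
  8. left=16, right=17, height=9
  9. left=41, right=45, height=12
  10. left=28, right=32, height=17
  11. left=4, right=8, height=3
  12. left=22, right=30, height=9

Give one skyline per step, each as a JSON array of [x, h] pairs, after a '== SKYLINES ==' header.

== SKYLINES ==
[[3,10],[22,0]]
[[3,10],[22,0]]
[[3,10],[22,0],[31,16],[39,0]]
[[3,10],[22,0],[31,16],[39,5],[40,0]]
[[3,10],[22,3],[23,0],[31,16],[39,5],[40,0]]
[[0,11],[2,0],[3,10],[22,3],[23,0],[31,16],[39,5],[40,0]]
[[0,11],[2,0],[3,10],[22,3],[23,0],[31,16],[39,5],[40,0]]
[[0,11],[2,0],[3,10],[22,3],[23,0],[31,16],[39,5],[40,0]]
[[0,11],[2,0],[3,10],[22,3],[23,0],[31,16],[39,5],[40,0],[41,12],[45,0]]
[[0,11],[2,0],[3,10],[22,3],[23,0],[28,17],[32,16],[39,5],[40,0],[41,12],[45,0]]
[[0,11],[2,0],[3,10],[22,3],[23,0],[28,17],[32,16],[39,5],[40,0],[41,12],[45,0]]
[[0,11],[2,0],[3,10],[22,9],[28,17],[32,16],[39,5],[40,0],[41,12],[45,0]]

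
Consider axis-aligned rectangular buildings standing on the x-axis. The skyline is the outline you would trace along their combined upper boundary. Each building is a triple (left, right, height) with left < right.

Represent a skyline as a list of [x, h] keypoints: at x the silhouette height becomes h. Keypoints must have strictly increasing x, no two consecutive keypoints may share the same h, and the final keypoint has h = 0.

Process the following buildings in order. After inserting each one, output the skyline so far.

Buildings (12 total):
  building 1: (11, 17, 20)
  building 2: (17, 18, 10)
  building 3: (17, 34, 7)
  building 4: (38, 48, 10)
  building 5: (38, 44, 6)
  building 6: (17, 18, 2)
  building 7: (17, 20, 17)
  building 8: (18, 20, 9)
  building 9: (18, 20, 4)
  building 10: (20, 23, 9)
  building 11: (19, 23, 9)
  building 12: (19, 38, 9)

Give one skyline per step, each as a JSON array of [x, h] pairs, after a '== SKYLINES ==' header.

== SKYLINES ==
[[11,20],[17,0]]
[[11,20],[17,10],[18,0]]
[[11,20],[17,10],[18,7],[34,0]]
[[11,20],[17,10],[18,7],[34,0],[38,10],[48,0]]
[[11,20],[17,10],[18,7],[34,0],[38,10],[48,0]]
[[11,20],[17,10],[18,7],[34,0],[38,10],[48,0]]
[[11,20],[17,17],[20,7],[34,0],[38,10],[48,0]]
[[11,20],[17,17],[20,7],[34,0],[38,10],[48,0]]
[[11,20],[17,17],[20,7],[34,0],[38,10],[48,0]]
[[11,20],[17,17],[20,9],[23,7],[34,0],[38,10],[48,0]]
[[11,20],[17,17],[20,9],[23,7],[34,0],[38,10],[48,0]]
[[11,20],[17,17],[20,9],[38,10],[48,0]]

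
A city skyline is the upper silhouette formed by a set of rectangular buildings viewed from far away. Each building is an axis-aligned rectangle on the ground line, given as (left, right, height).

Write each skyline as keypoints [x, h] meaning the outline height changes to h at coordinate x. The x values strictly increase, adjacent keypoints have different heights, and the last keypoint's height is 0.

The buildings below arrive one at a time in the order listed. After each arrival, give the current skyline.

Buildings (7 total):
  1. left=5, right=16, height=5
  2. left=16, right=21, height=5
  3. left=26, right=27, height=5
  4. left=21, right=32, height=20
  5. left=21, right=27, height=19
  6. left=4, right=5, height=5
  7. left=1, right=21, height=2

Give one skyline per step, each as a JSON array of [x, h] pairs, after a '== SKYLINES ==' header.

== SKYLINES ==
[[5,5],[16,0]]
[[5,5],[21,0]]
[[5,5],[21,0],[26,5],[27,0]]
[[5,5],[21,20],[32,0]]
[[5,5],[21,20],[32,0]]
[[4,5],[21,20],[32,0]]
[[1,2],[4,5],[21,20],[32,0]]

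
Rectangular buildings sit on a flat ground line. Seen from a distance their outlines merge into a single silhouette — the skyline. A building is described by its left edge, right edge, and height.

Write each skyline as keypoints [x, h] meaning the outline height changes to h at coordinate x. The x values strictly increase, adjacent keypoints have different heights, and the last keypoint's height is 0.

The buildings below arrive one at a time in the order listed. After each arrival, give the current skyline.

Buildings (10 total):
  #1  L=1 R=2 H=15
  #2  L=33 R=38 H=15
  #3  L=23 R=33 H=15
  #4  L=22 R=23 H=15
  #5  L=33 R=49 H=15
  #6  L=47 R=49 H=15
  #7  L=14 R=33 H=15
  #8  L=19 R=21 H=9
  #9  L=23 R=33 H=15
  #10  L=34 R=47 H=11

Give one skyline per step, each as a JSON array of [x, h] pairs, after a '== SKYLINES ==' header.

== SKYLINES ==
[[1,15],[2,0]]
[[1,15],[2,0],[33,15],[38,0]]
[[1,15],[2,0],[23,15],[38,0]]
[[1,15],[2,0],[22,15],[38,0]]
[[1,15],[2,0],[22,15],[49,0]]
[[1,15],[2,0],[22,15],[49,0]]
[[1,15],[2,0],[14,15],[49,0]]
[[1,15],[2,0],[14,15],[49,0]]
[[1,15],[2,0],[14,15],[49,0]]
[[1,15],[2,0],[14,15],[49,0]]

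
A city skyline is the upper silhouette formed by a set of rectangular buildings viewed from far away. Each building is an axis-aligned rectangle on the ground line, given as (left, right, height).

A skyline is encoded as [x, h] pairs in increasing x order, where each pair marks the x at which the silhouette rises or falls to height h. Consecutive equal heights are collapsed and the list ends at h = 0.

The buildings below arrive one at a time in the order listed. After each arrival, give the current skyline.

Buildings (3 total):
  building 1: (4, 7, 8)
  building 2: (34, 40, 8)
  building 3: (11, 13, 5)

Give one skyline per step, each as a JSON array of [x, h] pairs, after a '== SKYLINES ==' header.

== SKYLINES ==
[[4,8],[7,0]]
[[4,8],[7,0],[34,8],[40,0]]
[[4,8],[7,0],[11,5],[13,0],[34,8],[40,0]]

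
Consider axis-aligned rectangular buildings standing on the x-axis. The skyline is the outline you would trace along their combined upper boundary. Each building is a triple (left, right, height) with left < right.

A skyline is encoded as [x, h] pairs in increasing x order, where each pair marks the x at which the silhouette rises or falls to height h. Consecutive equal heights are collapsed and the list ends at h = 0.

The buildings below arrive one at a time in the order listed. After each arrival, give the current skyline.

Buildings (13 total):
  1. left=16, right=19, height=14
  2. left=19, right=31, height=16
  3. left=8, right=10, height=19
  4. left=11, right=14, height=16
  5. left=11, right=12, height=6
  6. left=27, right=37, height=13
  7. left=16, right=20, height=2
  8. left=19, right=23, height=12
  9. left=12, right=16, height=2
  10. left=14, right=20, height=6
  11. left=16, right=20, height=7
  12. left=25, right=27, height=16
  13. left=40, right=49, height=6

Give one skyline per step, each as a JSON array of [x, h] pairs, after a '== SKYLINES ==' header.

== SKYLINES ==
[[16,14],[19,0]]
[[16,14],[19,16],[31,0]]
[[8,19],[10,0],[16,14],[19,16],[31,0]]
[[8,19],[10,0],[11,16],[14,0],[16,14],[19,16],[31,0]]
[[8,19],[10,0],[11,16],[14,0],[16,14],[19,16],[31,0]]
[[8,19],[10,0],[11,16],[14,0],[16,14],[19,16],[31,13],[37,0]]
[[8,19],[10,0],[11,16],[14,0],[16,14],[19,16],[31,13],[37,0]]
[[8,19],[10,0],[11,16],[14,0],[16,14],[19,16],[31,13],[37,0]]
[[8,19],[10,0],[11,16],[14,2],[16,14],[19,16],[31,13],[37,0]]
[[8,19],[10,0],[11,16],[14,6],[16,14],[19,16],[31,13],[37,0]]
[[8,19],[10,0],[11,16],[14,6],[16,14],[19,16],[31,13],[37,0]]
[[8,19],[10,0],[11,16],[14,6],[16,14],[19,16],[31,13],[37,0]]
[[8,19],[10,0],[11,16],[14,6],[16,14],[19,16],[31,13],[37,0],[40,6],[49,0]]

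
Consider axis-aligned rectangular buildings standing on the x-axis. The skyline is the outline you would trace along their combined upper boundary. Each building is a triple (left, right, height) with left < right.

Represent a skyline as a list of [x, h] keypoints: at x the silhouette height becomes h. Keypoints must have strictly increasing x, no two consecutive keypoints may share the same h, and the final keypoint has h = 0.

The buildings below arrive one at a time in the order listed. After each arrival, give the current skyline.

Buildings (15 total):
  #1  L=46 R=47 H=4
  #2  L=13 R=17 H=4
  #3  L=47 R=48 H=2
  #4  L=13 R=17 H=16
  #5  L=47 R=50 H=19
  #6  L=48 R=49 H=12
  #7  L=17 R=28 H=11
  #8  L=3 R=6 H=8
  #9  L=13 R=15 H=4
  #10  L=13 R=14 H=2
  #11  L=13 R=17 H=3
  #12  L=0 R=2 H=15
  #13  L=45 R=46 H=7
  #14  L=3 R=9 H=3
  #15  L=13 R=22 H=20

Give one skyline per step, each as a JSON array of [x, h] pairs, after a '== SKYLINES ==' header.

== SKYLINES ==
[[46,4],[47,0]]
[[13,4],[17,0],[46,4],[47,0]]
[[13,4],[17,0],[46,4],[47,2],[48,0]]
[[13,16],[17,0],[46,4],[47,2],[48,0]]
[[13,16],[17,0],[46,4],[47,19],[50,0]]
[[13,16],[17,0],[46,4],[47,19],[50,0]]
[[13,16],[17,11],[28,0],[46,4],[47,19],[50,0]]
[[3,8],[6,0],[13,16],[17,11],[28,0],[46,4],[47,19],[50,0]]
[[3,8],[6,0],[13,16],[17,11],[28,0],[46,4],[47,19],[50,0]]
[[3,8],[6,0],[13,16],[17,11],[28,0],[46,4],[47,19],[50,0]]
[[3,8],[6,0],[13,16],[17,11],[28,0],[46,4],[47,19],[50,0]]
[[0,15],[2,0],[3,8],[6,0],[13,16],[17,11],[28,0],[46,4],[47,19],[50,0]]
[[0,15],[2,0],[3,8],[6,0],[13,16],[17,11],[28,0],[45,7],[46,4],[47,19],[50,0]]
[[0,15],[2,0],[3,8],[6,3],[9,0],[13,16],[17,11],[28,0],[45,7],[46,4],[47,19],[50,0]]
[[0,15],[2,0],[3,8],[6,3],[9,0],[13,20],[22,11],[28,0],[45,7],[46,4],[47,19],[50,0]]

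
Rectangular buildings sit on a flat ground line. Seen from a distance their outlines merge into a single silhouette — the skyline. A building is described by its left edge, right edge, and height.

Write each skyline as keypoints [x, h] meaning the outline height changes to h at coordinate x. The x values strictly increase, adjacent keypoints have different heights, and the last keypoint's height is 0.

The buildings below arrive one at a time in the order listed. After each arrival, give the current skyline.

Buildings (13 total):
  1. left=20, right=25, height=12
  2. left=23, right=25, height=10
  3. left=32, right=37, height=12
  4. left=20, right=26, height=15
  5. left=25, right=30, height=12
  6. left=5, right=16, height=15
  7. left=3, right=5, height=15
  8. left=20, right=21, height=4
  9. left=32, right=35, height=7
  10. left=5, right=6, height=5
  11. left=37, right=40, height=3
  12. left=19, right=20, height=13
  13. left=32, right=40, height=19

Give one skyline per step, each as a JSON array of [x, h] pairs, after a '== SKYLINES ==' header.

== SKYLINES ==
[[20,12],[25,0]]
[[20,12],[25,0]]
[[20,12],[25,0],[32,12],[37,0]]
[[20,15],[26,0],[32,12],[37,0]]
[[20,15],[26,12],[30,0],[32,12],[37,0]]
[[5,15],[16,0],[20,15],[26,12],[30,0],[32,12],[37,0]]
[[3,15],[16,0],[20,15],[26,12],[30,0],[32,12],[37,0]]
[[3,15],[16,0],[20,15],[26,12],[30,0],[32,12],[37,0]]
[[3,15],[16,0],[20,15],[26,12],[30,0],[32,12],[37,0]]
[[3,15],[16,0],[20,15],[26,12],[30,0],[32,12],[37,0]]
[[3,15],[16,0],[20,15],[26,12],[30,0],[32,12],[37,3],[40,0]]
[[3,15],[16,0],[19,13],[20,15],[26,12],[30,0],[32,12],[37,3],[40,0]]
[[3,15],[16,0],[19,13],[20,15],[26,12],[30,0],[32,19],[40,0]]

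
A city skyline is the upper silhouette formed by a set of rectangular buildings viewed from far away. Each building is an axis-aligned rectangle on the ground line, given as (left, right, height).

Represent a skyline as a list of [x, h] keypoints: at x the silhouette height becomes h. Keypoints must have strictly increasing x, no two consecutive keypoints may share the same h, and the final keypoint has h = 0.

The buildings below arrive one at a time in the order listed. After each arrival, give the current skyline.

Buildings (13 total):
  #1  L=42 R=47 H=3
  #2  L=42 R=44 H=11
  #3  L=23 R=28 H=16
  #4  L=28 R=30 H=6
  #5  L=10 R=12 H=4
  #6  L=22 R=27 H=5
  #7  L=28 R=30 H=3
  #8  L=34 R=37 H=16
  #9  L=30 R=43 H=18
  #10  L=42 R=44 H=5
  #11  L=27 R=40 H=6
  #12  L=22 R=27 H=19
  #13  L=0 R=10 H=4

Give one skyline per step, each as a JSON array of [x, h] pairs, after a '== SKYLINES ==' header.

== SKYLINES ==
[[42,3],[47,0]]
[[42,11],[44,3],[47,0]]
[[23,16],[28,0],[42,11],[44,3],[47,0]]
[[23,16],[28,6],[30,0],[42,11],[44,3],[47,0]]
[[10,4],[12,0],[23,16],[28,6],[30,0],[42,11],[44,3],[47,0]]
[[10,4],[12,0],[22,5],[23,16],[28,6],[30,0],[42,11],[44,3],[47,0]]
[[10,4],[12,0],[22,5],[23,16],[28,6],[30,0],[42,11],[44,3],[47,0]]
[[10,4],[12,0],[22,5],[23,16],[28,6],[30,0],[34,16],[37,0],[42,11],[44,3],[47,0]]
[[10,4],[12,0],[22,5],[23,16],[28,6],[30,18],[43,11],[44,3],[47,0]]
[[10,4],[12,0],[22,5],[23,16],[28,6],[30,18],[43,11],[44,3],[47,0]]
[[10,4],[12,0],[22,5],[23,16],[28,6],[30,18],[43,11],[44,3],[47,0]]
[[10,4],[12,0],[22,19],[27,16],[28,6],[30,18],[43,11],[44,3],[47,0]]
[[0,4],[12,0],[22,19],[27,16],[28,6],[30,18],[43,11],[44,3],[47,0]]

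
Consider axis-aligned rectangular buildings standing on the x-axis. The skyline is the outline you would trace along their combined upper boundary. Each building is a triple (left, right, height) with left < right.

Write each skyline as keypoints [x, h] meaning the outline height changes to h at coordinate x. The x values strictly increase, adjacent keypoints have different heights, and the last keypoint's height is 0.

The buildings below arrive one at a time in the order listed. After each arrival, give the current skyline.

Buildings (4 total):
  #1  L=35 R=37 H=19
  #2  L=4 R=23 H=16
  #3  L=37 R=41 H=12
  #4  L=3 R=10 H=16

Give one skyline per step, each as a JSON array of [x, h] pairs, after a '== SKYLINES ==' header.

== SKYLINES ==
[[35,19],[37,0]]
[[4,16],[23,0],[35,19],[37,0]]
[[4,16],[23,0],[35,19],[37,12],[41,0]]
[[3,16],[23,0],[35,19],[37,12],[41,0]]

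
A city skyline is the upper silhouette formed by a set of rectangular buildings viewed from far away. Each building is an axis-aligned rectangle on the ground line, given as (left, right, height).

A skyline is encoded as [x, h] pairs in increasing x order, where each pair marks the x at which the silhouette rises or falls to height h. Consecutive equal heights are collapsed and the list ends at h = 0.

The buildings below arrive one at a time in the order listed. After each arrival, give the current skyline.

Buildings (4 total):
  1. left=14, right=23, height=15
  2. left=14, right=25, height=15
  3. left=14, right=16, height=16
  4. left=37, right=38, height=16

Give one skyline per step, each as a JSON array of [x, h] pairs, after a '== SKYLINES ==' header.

== SKYLINES ==
[[14,15],[23,0]]
[[14,15],[25,0]]
[[14,16],[16,15],[25,0]]
[[14,16],[16,15],[25,0],[37,16],[38,0]]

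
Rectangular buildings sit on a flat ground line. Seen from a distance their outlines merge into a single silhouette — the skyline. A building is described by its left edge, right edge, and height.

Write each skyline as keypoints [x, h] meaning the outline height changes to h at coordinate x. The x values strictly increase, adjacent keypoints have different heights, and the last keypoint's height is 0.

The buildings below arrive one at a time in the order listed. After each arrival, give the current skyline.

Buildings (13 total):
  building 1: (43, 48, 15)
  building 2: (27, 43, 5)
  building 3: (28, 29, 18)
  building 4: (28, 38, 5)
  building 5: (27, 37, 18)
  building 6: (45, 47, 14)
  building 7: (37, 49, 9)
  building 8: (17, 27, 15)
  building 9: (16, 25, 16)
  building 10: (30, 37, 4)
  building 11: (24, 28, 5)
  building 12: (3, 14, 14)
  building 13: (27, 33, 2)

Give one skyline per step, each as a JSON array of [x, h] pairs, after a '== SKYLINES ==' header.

== SKYLINES ==
[[43,15],[48,0]]
[[27,5],[43,15],[48,0]]
[[27,5],[28,18],[29,5],[43,15],[48,0]]
[[27,5],[28,18],[29,5],[43,15],[48,0]]
[[27,18],[37,5],[43,15],[48,0]]
[[27,18],[37,5],[43,15],[48,0]]
[[27,18],[37,9],[43,15],[48,9],[49,0]]
[[17,15],[27,18],[37,9],[43,15],[48,9],[49,0]]
[[16,16],[25,15],[27,18],[37,9],[43,15],[48,9],[49,0]]
[[16,16],[25,15],[27,18],[37,9],[43,15],[48,9],[49,0]]
[[16,16],[25,15],[27,18],[37,9],[43,15],[48,9],[49,0]]
[[3,14],[14,0],[16,16],[25,15],[27,18],[37,9],[43,15],[48,9],[49,0]]
[[3,14],[14,0],[16,16],[25,15],[27,18],[37,9],[43,15],[48,9],[49,0]]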